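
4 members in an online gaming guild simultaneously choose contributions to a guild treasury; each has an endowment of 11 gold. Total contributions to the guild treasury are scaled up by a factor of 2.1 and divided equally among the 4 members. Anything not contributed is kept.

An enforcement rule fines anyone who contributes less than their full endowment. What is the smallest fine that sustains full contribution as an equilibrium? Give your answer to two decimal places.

5.23 gold

Given the others contribute fully, the best deviation is to contribute 0 (any partial contribution still incurs the fine and gives up units whose private return 0.5250 is below 1).
Deviating from 11 to 0 saves 11 gold but forfeits the deviator's share of the drop in the guild treasury: 2.1/4 × 11 = 5.77.
So the deviation gain is 11 − 5.77 = 5.23, and the fine must be at least 5.23 gold to wipe it out.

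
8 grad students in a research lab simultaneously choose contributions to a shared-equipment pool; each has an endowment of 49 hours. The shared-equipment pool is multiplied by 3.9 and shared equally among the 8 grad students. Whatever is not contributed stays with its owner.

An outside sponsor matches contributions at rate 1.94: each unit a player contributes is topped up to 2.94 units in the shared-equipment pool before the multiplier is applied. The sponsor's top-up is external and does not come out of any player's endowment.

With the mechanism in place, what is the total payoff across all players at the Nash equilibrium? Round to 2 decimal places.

Under the mechanism each unit contributed yields 3.9 × 2.94 / 8 = 1.4333 back to its contributor per unit of net cost, which exceeds 1, making full contribution the dominant choice for everyone.
So the Nash equilibrium is full contribution by all 8; the group earns 3.9 × 2.94 × 392 = 4494.67.

4494.67 hours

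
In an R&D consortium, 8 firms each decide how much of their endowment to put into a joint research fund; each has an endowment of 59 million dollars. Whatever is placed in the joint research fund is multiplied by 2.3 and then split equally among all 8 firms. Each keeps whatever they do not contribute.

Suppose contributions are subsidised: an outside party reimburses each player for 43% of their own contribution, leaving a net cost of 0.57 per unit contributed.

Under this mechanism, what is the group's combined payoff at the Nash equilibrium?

Even with the mechanism, each unit contributed returns only (2.3/8) / 0.57 = 0.5044 per unit of net cost, so contributing nothing is still dominant.
At the Nash equilibrium no one contributes; group total payoff = 8 × 59 = 472.

472.00 million dollars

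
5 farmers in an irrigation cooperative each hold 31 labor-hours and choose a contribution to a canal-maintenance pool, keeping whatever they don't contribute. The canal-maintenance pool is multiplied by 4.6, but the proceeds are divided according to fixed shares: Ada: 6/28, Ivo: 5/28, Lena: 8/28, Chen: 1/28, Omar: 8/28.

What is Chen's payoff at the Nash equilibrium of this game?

For player j, contributing a unit is worthwhile iff 4.6 × (j's share) ≥ 1, i.e. iff j's share is at least 0.2174.
Lena and Omar are above the threshold, contributing 31 each; the remaining 3 contribute 0. Total contributed: 62.
Chen keeps 31 and receives 4.6 × 62 × 1/28 = 10.19 from the canal-maintenance pool, for a payoff of 41.19.

41.19 labor-hours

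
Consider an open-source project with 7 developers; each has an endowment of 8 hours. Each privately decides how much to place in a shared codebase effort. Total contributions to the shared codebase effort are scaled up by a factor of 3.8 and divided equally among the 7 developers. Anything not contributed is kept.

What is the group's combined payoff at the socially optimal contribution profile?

212.80 hours

Each contributed unit returns 3.800 to the group as a whole (0.5429 to each of 7 players), which exceeds 1, so the social optimum is full contribution: group total = 3.800 × 56 = 212.80.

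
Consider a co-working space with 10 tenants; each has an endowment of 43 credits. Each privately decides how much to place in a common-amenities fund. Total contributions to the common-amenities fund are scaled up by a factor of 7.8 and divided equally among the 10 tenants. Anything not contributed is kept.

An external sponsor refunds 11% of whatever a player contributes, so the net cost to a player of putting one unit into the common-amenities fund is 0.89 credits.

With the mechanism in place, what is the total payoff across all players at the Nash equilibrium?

430.00 credits

Even with the mechanism, each unit contributed returns only (7.8/10) / 0.89 = 0.8764 per unit of net cost, so contributing nothing is still dominant.
At the Nash equilibrium no one contributes; group total payoff = 10 × 43 = 430.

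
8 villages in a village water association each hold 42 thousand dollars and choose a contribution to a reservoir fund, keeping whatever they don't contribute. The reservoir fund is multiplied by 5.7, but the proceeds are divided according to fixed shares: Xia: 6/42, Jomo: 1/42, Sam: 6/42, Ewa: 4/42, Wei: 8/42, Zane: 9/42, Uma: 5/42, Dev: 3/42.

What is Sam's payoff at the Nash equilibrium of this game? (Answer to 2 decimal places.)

110.40 thousand dollars

Each unit j contributes comes back to j as 5.7 × (j's share), so j prefers to contribute only if that share exceeds 1/5.7 = 0.1754; otherwise keeping the unit dominates.
Wei and Zane clear that bar, contributing 42 each; the remaining 6 contribute 0. Total contributed: 84.
Sam keeps 42 and receives 5.7 × 84 × 6/42 = 68.40 from the reservoir fund, for a payoff of 110.40.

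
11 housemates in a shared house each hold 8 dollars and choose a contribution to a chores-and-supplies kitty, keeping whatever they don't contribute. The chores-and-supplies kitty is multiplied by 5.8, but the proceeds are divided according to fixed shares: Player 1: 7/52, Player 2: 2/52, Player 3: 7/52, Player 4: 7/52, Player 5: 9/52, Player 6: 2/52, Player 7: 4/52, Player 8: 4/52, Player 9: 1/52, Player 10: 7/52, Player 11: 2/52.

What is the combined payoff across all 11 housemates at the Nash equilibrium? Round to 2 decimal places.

126.40 dollars

Each unit j contributes comes back to j as 5.8 × (j's share), so j prefers to contribute only if that share exceeds 1/5.8 = 0.1724; otherwise keeping the unit dominates.
Only Player 5 (9/52) clears that bar, contributing 8; the remaining 10 contribute 0. Total contributed: 8.
The chores-and-supplies kitty pays out 5.8 × 8 = 46.40 in total (split across the unequal shares, but the aggregate is all that matters for the group sum).
The 10 free-riders keep 8 each, adding 80. Group total = 80 + 46.40 = 126.40.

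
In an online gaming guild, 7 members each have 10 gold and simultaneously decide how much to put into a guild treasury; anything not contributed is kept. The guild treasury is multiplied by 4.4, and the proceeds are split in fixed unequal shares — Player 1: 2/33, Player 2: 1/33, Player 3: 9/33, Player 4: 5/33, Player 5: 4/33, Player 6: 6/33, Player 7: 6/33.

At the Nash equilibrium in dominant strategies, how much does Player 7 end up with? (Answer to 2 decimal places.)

Each unit j contributes comes back to j as 4.4 × (j's share), so j prefers to contribute only if that share exceeds 1/4.4 = 0.2273; otherwise keeping the unit dominates.
Only Player 3 (9/33) clears that bar, contributing 10; the remaining 6 contribute 0. Total contributed: 10.
Player 7 keeps 10 and receives 4.4 × 10 × 6/33 = 8.00 from the guild treasury, for a payoff of 18.00.

18.00 gold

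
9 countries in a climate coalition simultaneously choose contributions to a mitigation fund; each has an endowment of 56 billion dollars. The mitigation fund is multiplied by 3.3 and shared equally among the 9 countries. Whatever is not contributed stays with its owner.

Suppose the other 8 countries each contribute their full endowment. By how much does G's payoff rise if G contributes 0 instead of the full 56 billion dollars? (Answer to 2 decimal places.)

35.47 billion dollars

Switching from a contribution of 56 to 0 lets G keep an extra 56 billion dollars, but lowers the mitigation fund by 56, which costs G their own share of that drop: 3.3/9 × 56 = 20.53.
Net gain = 56 − 20.53 = 35.47. The private return per contributed unit (0.3667) is below 1, so free-riding is indeed the best response regardless of what the others do.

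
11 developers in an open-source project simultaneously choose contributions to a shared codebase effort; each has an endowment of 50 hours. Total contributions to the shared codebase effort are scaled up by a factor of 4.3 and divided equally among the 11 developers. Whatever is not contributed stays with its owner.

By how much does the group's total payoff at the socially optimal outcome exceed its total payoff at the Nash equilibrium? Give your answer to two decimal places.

1815.00 hours

Each contributed unit returns 4.3/11 = 0.3909 to its contributor — below 1 — so contributing 0 is dominant for every player. At the Nash equilibrium everyone keeps their 50, and the group total is 11 × 50 = 550.
Each contributed unit returns 4.300 to the group as a whole (0.3909 to each of 11 players), which exceeds 1, so the social optimum is full contribution: group total = 4.300 × 550 = 2365.00.
Efficiency loss = 2365.00 − 550 = 1815.00.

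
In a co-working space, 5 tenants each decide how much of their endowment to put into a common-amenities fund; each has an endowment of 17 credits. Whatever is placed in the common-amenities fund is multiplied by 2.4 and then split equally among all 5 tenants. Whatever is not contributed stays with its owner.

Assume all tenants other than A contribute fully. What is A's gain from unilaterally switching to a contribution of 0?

8.84 credits

Switching from a contribution of 17 to 0 lets A keep an extra 17 credits, but lowers the common-amenities fund by 17, which costs A their own share of that drop: 2.4/5 × 17 = 8.16.
Net gain = 17 − 8.16 = 8.84. The private return per contributed unit (0.4800) is below 1, so free-riding is indeed the best response regardless of what the others do.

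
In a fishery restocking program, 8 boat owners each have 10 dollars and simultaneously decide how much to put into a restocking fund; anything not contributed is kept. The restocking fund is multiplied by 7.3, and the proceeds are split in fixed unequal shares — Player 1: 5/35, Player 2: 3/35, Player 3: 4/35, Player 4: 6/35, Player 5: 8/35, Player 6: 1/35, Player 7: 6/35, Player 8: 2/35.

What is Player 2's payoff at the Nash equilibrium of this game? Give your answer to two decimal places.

For player j, contributing a unit is worthwhile iff 7.3 × (j's share) ≥ 1, i.e. iff j's share is at least 0.1370.
Player 1, Player 4, Player 5 and Player 7 are above the threshold, contributing 10 each; the remaining 4 contribute 0. Total contributed: 40.
Player 2 keeps 10 and receives 7.3 × 40 × 3/35 = 25.03 from the restocking fund, for a payoff of 35.03.

35.03 dollars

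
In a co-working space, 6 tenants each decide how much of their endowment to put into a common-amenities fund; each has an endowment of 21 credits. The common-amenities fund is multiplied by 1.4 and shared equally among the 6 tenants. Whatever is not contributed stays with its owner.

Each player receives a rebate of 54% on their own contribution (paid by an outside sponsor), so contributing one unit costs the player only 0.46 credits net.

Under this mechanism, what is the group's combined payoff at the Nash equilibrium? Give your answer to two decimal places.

126.00 credits

The effective private return is (1.4/6) / 0.46 = 0.5072, which is still under 1, so the mechanism doesn't change anyone's dominant strategy: zero contribution.
Everyone keeps their endowment and the group total is 6 × 21 = 126.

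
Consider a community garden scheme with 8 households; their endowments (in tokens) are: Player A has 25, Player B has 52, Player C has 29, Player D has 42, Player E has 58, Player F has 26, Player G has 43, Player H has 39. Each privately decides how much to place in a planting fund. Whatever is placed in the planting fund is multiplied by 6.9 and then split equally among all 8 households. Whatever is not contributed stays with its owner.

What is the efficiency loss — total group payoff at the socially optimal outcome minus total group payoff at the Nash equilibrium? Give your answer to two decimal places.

1852.60 tokens

The private return per contributed unit is 6.9/8 = 0.8625 < 1 for every player regardless of endowment, so the Nash equilibrium is zero contribution and the group total is Σ E_j = 25 + 52 + 29 + 42 + 58 + 26 + 43 + 39 = 314.
Each contributed unit returns 6.900 to the group, so the social optimum is full contribution by everyone: group total = 6.900 × 314 = 2166.60.
Efficiency loss = (6.900 − 1) × 314 = 1852.60.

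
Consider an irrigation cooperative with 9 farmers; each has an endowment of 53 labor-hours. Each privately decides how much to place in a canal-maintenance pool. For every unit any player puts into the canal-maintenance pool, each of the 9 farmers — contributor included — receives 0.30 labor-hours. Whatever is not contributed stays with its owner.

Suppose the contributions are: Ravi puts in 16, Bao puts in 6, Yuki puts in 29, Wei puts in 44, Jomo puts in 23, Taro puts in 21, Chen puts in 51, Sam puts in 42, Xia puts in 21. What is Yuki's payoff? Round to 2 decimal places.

99.90 labor-hours

Total contributed: 16 + 6 + 29 + 44 + 23 + 21 + 51 + 42 + 21 = 253.
Each receives 0.30 × 253 = 75.90 from the canal-maintenance pool.
Yuki keeps 53 − 29 = 24, so Yuki's payoff is 24 + 75.90 = 99.90.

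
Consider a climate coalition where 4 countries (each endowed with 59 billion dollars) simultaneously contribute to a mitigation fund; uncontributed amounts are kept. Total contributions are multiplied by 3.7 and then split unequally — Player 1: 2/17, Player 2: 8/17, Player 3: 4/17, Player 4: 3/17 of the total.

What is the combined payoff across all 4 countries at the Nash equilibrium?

For player j, contributing a unit is worthwhile iff 3.7 × (j's share) ≥ 1, i.e. iff j's share is at least 0.2703.
Only Player 2 (8/17) clears that bar, contributing 59; the remaining 3 contribute 0. Total contributed: 59.
The mitigation fund pays out 3.7 × 59 = 218.30 in total (split across the unequal shares, but the aggregate is all that matters for the group sum).
The 3 free-riders keep 59 each, adding 177. Group total = 177 + 218.30 = 395.30.

395.30 billion dollars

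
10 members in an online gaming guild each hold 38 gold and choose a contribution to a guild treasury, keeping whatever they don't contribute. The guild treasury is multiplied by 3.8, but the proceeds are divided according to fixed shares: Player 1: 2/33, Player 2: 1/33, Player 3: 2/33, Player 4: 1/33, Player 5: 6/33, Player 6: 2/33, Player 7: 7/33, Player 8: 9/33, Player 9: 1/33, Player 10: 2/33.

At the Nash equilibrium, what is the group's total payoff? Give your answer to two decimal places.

Player j's private return per contributed unit is 3.8 × (j's share). Contributing is weakly dominant for j when that share is at least 1/3.8 = 0.2632, and contributing 0 is dominant otherwise.
Player 8 alone (share 9/33) is above the threshold, contributing 38; the remaining 9 contribute 0. Total contributed: 38.
The guild treasury pays out 3.8 × 38 = 144.40 in total (split across the unequal shares, but the aggregate is all that matters for the group sum).
The 9 free-riders keep 38 each, adding 342. Group total = 342 + 144.40 = 486.40.

486.40 gold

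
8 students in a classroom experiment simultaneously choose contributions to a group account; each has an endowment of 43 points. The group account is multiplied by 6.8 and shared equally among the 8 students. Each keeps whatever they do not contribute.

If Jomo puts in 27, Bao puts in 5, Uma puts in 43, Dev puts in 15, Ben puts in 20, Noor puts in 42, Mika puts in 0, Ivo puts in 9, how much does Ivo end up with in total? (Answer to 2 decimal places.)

170.85 points

Total contributed: 27 + 5 + 43 + 15 + 20 + 42 + 0 + 9 = 161.
Each receives 6.8 × 161 / 8 = 136.85 from the group account.
Ivo keeps 43 − 9 = 34, so Ivo's payoff is 34 + 136.85 = 170.85.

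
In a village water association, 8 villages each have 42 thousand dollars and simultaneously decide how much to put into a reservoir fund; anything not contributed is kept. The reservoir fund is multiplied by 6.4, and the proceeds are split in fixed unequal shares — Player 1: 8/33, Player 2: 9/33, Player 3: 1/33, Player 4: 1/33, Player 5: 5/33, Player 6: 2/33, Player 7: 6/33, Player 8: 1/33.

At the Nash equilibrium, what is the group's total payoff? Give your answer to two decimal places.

For player j, contributing a unit is worthwhile iff 6.4 × (j's share) ≥ 1, i.e. iff j's share is at least 0.1563.
The shares above 0.1563 belong to Player 1, Player 2 and Player 7, contributing 42 each; the remaining 5 contribute 0. Total contributed: 126.
The reservoir fund pays out 6.4 × 126 = 806.40 in total (split across the unequal shares, but the aggregate is all that matters for the group sum).
The 5 free-riders keep 42 each, adding 210. Group total = 210 + 806.40 = 1016.40.

1016.40 thousand dollars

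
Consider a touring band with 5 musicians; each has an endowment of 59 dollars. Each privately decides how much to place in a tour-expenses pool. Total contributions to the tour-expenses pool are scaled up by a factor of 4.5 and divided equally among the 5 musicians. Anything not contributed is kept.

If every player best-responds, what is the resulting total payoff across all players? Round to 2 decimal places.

Each contributed unit returns 4.5/5 = 0.9000 to its contributor — below 1 — so contributing 0 is dominant for every player. At the Nash equilibrium everyone keeps their 59, and the group total is 5 × 59 = 295.

295.00 dollars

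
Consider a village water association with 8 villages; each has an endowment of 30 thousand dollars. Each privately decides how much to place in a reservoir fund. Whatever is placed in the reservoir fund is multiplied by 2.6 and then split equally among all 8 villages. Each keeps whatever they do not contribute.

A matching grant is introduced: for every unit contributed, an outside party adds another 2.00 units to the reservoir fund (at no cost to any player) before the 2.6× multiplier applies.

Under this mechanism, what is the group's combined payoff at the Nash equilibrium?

The effective private return is 2.6 × 3.00 / 8 = 0.9750, which is still under 1, so the mechanism doesn't change anyone's dominant strategy: zero contribution.
Everyone keeps their endowment and the group total is 8 × 30 = 240.

240.00 thousand dollars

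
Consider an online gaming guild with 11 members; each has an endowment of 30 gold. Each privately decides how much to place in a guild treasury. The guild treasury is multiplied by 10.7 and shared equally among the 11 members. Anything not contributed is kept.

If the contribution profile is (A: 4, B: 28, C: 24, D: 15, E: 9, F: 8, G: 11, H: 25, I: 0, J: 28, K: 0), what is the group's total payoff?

1804.40 gold

Total contributed: 4 + 28 + 24 + 15 + 9 + 8 + 11 + 25 + 0 + 28 + 0 = 152; total kept: 11 × 30 − 152 = 178.
The guild treasury pays out 10.7 × 152 = 1626.40 in aggregate.
Group total = 178 + 1626.40 = 1804.40.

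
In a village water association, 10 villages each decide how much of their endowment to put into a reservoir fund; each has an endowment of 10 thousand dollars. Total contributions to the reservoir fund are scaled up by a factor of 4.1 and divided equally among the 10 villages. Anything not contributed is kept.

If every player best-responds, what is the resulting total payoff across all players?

100.00 thousand dollars

Each contributed unit returns 4.1/10 = 0.4100 to its contributor — below 1 — so contributing 0 is dominant for every player. At the Nash equilibrium everyone keeps their 10, and the group total is 10 × 10 = 100.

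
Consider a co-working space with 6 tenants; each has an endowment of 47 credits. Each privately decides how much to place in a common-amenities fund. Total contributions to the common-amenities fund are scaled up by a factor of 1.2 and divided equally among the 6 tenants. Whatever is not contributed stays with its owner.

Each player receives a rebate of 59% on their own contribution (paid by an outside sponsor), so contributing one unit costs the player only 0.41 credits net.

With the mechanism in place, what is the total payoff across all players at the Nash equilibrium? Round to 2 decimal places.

With the mechanism, a contributed unit returns (1.2/6) / 0.41 = 0.4878 per unit of net cost — still below 1 — so contributing 0 remains dominant for every player.
At the Nash equilibrium no one contributes; group total payoff = 6 × 47 = 282.

282.00 credits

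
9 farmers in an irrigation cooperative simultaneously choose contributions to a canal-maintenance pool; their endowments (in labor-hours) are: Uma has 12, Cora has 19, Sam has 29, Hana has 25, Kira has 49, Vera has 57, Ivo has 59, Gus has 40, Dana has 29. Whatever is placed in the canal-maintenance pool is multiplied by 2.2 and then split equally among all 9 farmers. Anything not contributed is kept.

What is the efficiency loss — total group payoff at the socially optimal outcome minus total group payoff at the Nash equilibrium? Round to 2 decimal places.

The private return per contributed unit is 2.2/9 = 0.2444 < 1 for every player regardless of endowment, so the Nash equilibrium is zero contribution and the group total is Σ E_j = 12 + 19 + 29 + 25 + 49 + 57 + 59 + 40 + 29 = 319.
Each contributed unit returns 2.200 to the group, so the social optimum is full contribution by everyone: group total = 2.200 × 319 = 701.80.
Efficiency loss = (2.200 − 1) × 319 = 382.80.

382.80 labor-hours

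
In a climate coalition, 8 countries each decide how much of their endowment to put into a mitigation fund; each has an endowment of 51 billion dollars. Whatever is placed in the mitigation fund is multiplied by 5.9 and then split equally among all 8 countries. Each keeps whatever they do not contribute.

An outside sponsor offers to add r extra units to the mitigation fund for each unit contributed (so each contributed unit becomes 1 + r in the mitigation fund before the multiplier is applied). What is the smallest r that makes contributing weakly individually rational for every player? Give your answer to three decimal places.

With matching at rate r, one contributed unit becomes (1 + r) in the mitigation fund and returns 5.9 × (1 + r) / 8 to the contributor.
Setting this equal to 1: 1 + r = 8/5.9 = 1.3559.
So the minimum matching rate is r = 1.3559 − 1 = 0.356.

0.356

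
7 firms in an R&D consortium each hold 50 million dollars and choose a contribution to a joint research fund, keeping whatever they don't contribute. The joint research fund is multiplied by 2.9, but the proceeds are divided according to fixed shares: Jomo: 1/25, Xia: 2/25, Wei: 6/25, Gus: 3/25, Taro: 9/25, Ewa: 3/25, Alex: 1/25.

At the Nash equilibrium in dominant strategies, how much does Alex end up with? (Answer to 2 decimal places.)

A player with share s gets back 2.9·s per unit contributed, so full contribution is dominant for anyone with s > 1/2.9 = 0.3448 and zero contribution is dominant for anyone below.
Taro alone (share 9/25) is above the threshold, contributing 50; the remaining 6 contribute 0. Total contributed: 50.
Alex keeps 50 and receives 2.9 × 50 × 1/25 = 5.80 from the joint research fund, for a payoff of 55.80.

55.80 million dollars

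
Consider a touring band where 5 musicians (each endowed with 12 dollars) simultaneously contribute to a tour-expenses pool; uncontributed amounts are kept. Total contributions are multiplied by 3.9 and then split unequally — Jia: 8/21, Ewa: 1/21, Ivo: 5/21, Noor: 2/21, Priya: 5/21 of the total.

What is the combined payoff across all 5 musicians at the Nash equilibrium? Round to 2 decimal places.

94.80 dollars

A player with share s gets back 3.9·s per unit contributed, so full contribution is dominant for anyone with s > 1/3.9 = 0.2564 and zero contribution is dominant for anyone below.
The only share above 0.2564 is Jia's 8/21, contributing 12; the remaining 4 contribute 0. Total contributed: 12.
The tour-expenses pool pays out 3.9 × 12 = 46.80 in total (split across the unequal shares, but the aggregate is all that matters for the group sum).
The 4 free-riders keep 12 each, adding 48. Group total = 48 + 46.80 = 94.80.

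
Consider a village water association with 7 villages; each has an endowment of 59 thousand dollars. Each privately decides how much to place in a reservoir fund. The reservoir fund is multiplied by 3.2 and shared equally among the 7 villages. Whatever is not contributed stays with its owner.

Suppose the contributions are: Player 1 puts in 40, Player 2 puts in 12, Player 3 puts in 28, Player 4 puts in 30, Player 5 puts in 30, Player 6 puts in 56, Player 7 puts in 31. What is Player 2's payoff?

Total contributed: 40 + 12 + 28 + 30 + 30 + 56 + 31 = 227.
Each receives 3.2 × 227 / 7 = 103.77 from the reservoir fund.
Player 2 keeps 59 − 12 = 47, so Player 2's payoff is 47 + 103.77 = 150.77.

150.77 thousand dollars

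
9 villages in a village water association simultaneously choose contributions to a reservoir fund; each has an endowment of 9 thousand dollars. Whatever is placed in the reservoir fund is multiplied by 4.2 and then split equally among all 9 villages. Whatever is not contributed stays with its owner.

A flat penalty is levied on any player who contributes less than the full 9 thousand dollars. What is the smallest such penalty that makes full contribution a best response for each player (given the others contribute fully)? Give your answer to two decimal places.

Given the others contribute fully, the best deviation is to contribute 0 (any partial contribution still incurs the fine and gives up units whose private return 0.4667 is below 1).
Deviating from 9 to 0 saves 9 thousand dollars but forfeits the deviator's share of the drop in the reservoir fund: 4.2/9 × 9 = 4.20.
So the deviation gain is 9 − 4.20 = 4.80, and the fine must be at least 4.80 thousand dollars to wipe it out.

4.80 thousand dollars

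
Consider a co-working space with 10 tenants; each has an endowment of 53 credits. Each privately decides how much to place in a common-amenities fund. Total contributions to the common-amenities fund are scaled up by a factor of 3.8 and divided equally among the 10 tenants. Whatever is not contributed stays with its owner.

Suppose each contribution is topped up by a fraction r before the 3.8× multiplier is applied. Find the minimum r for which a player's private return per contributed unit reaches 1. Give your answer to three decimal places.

With matching at rate r, one contributed unit becomes (1 + r) in the common-amenities fund and returns 3.8 × (1 + r) / 10 to the contributor.
Setting this equal to 1: 1 + r = 10/3.8 = 2.6316.
So the minimum matching rate is r = 2.6316 − 1 = 1.632.

1.632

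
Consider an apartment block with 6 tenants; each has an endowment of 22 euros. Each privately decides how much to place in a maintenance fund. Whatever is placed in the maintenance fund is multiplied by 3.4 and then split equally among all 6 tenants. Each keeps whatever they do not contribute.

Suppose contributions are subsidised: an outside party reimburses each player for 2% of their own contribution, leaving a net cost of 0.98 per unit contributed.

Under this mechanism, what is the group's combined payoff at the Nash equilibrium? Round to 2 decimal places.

132.00 euros

With the mechanism, a contributed unit returns (3.4/6) / 0.98 = 0.5782 per unit of net cost — still below 1 — so contributing 0 remains dominant for every player.
Everyone keeps their endowment and the group total is 6 × 22 = 132.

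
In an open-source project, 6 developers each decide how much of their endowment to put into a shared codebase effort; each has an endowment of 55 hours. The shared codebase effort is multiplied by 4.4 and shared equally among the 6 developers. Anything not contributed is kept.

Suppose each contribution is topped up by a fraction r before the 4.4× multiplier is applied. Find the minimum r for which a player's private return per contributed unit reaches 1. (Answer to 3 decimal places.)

With matching at rate r, one contributed unit becomes (1 + r) in the shared codebase effort and returns 4.4 × (1 + r) / 6 to the contributor.
Setting this equal to 1: 1 + r = 6/4.4 = 1.3636.
So the minimum matching rate is r = 1.3636 − 1 = 0.364.

0.364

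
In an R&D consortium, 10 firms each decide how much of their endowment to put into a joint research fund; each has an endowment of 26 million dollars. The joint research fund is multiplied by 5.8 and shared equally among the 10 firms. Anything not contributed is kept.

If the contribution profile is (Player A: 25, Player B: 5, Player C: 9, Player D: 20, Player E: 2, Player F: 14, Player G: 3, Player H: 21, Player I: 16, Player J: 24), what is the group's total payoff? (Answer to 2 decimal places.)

927.20 million dollars

Total contributed: 25 + 5 + 9 + 20 + 2 + 14 + 3 + 21 + 16 + 24 = 139; total kept: 10 × 26 − 139 = 121.
The joint research fund pays out 5.8 × 139 = 806.20 in aggregate.
Group total = 121 + 806.20 = 927.20.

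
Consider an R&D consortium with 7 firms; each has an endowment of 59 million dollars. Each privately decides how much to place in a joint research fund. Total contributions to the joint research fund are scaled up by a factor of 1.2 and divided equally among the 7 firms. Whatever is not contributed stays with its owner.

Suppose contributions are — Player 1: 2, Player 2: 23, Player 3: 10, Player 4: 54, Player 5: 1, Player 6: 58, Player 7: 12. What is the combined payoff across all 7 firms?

445.00 million dollars

Total contributed: 2 + 23 + 10 + 54 + 1 + 58 + 12 = 160; total kept: 7 × 59 − 160 = 253.
The joint research fund pays out 1.2 × 160 = 192.00 in aggregate.
Group total = 253 + 192.00 = 445.00.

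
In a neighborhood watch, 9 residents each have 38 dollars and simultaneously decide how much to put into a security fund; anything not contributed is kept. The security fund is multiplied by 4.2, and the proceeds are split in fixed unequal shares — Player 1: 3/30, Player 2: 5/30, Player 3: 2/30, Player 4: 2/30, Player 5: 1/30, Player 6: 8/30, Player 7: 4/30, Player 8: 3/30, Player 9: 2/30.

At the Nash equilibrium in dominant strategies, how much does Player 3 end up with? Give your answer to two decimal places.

48.64 dollars

A player with share s gets back 4.2·s per unit contributed, so full contribution is dominant for anyone with s > 1/4.2 = 0.2381 and zero contribution is dominant for anyone below.
Player 6 alone (share 8/30) is above the threshold, contributing 38; the remaining 8 contribute 0. Total contributed: 38.
Player 3 keeps 38 and receives 4.2 × 38 × 2/30 = 10.64 from the security fund, for a payoff of 48.64.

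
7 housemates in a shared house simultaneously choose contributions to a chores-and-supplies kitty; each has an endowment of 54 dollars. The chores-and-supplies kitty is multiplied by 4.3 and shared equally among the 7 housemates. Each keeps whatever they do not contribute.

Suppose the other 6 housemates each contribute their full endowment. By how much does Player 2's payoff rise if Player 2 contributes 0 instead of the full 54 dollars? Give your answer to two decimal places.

20.83 dollars

Switching from a contribution of 54 to 0 lets Player 2 keep an extra 54 dollars, but lowers the chores-and-supplies kitty by 54, which costs Player 2 their own share of that drop: 4.3/7 × 54 = 33.17.
Net gain = 54 − 33.17 = 20.83. The private return per contributed unit (0.6143) is below 1, so free-riding is indeed the best response regardless of what the others do.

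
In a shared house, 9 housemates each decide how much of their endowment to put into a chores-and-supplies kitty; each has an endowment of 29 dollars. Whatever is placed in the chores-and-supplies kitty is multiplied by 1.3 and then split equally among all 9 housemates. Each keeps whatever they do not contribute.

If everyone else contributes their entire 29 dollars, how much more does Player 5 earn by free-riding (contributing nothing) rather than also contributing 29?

Switching from a contribution of 29 to 0 lets Player 5 keep an extra 29 dollars, but lowers the chores-and-supplies kitty by 29, which costs Player 5 their own share of that drop: 1.3/9 × 29 = 4.19.
Net gain = 29 − 4.19 = 24.81. The private return per contributed unit (0.1444) is below 1, so free-riding is indeed the best response regardless of what the others do.

24.81 dollars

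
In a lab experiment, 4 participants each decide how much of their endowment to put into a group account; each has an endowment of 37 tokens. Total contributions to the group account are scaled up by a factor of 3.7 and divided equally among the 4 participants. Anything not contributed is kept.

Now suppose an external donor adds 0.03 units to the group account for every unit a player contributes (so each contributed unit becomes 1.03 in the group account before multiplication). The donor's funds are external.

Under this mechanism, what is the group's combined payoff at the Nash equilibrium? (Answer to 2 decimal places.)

148.00 tokens

Even with the mechanism, each unit contributed returns only 3.7 × 1.03 / 4 = 0.9528 per unit of net cost, so contributing nothing is still dominant.
Everyone keeps their endowment and the group total is 4 × 37 = 148.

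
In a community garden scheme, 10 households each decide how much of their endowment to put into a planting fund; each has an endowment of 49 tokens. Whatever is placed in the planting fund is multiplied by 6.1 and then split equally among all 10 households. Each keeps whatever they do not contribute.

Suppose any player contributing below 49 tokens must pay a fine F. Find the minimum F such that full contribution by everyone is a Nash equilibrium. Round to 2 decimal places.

Given the others contribute fully, the best deviation is to contribute 0 (any partial contribution still incurs the fine and gives up units whose private return 0.6100 is below 1).
Deviating from 49 to 0 saves 49 tokens but forfeits the deviator's share of the drop in the planting fund: 6.1/10 × 49 = 29.89.
So the deviation gain is 49 − 29.89 = 19.11, and the fine must be at least 19.11 tokens to wipe it out.

19.11 tokens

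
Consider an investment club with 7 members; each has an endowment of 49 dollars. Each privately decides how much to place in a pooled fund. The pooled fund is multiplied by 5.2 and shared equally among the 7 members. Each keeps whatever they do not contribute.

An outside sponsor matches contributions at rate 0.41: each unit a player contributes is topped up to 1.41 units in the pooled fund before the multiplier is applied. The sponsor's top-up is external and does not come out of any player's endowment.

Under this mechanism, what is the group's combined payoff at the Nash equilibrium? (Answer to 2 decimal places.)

Under the mechanism each unit contributed yields 5.2 × 1.41 / 7 = 1.0474 back to its contributor per unit of net cost, which exceeds 1, making full contribution the dominant choice for everyone.
So the Nash equilibrium is full contribution by all 7; the group earns 5.2 × 1.41 × 343 = 2514.88.

2514.88 dollars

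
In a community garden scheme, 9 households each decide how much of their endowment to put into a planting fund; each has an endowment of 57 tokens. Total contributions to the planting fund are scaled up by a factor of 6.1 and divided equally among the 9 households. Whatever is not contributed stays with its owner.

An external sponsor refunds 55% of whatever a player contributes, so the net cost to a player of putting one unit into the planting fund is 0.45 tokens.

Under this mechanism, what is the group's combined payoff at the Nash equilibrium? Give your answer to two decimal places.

3411.45 tokens

Under the mechanism each unit contributed yields (6.1/9) / 0.45 = 1.5062 back to its contributor per unit of net cost, which exceeds 1, making full contribution the dominant choice for everyone.
So the Nash equilibrium is full contribution by all 9; the group earns 9 × (57 × 0.55 + 6.1 × 57) = 3411.45.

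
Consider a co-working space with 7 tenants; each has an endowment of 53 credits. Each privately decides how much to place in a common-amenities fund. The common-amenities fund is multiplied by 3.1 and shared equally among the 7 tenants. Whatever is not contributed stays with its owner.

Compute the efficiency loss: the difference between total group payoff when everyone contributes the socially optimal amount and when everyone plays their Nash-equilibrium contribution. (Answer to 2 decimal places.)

779.10 credits

Each contributed unit returns 3.1/7 = 0.4429 to its contributor — below 1 — so contributing 0 is dominant for every player. At the Nash equilibrium everyone keeps their 53, and the group total is 7 × 53 = 371.
Each contributed unit returns 3.100 to the group as a whole (0.4429 to each of 7 players), which exceeds 1, so the social optimum is full contribution: group total = 3.100 × 371 = 1150.10.
Efficiency loss = 1150.10 − 371 = 779.10.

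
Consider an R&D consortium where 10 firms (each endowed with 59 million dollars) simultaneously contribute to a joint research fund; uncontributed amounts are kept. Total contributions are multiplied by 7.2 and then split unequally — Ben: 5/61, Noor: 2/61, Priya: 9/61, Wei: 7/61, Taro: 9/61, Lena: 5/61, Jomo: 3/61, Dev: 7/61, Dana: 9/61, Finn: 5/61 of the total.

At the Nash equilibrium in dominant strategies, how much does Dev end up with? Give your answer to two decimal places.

Each unit j contributes comes back to j as 7.2 × (j's share), so j prefers to contribute only if that share exceeds 1/7.2 = 0.1389; otherwise keeping the unit dominates.
Priya, Taro and Dana are above the threshold, contributing 59 each; the remaining 7 contribute 0. Total contributed: 177.
Dev keeps 59 and receives 7.2 × 177 × 7/61 = 146.24 from the joint research fund, for a payoff of 205.24.

205.24 million dollars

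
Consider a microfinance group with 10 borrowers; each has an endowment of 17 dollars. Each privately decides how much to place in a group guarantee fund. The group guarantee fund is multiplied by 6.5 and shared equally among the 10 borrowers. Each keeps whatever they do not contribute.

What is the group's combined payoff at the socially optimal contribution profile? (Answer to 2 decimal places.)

Each contributed unit returns 6.500 to the group as a whole (0.6500 to each of 10 players), which exceeds 1, so the social optimum is full contribution: group total = 6.500 × 170 = 1105.00.

1105.00 dollars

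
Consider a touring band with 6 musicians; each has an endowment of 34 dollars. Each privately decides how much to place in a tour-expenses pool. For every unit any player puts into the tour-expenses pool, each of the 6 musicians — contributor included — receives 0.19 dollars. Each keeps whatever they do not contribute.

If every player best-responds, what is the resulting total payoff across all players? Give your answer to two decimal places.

The private return per contributed unit is 0.19 < 1, so contributing 0 is dominant for every player. At the Nash equilibrium everyone keeps their 34, and the group total is 6 × 34 = 204.

204.00 dollars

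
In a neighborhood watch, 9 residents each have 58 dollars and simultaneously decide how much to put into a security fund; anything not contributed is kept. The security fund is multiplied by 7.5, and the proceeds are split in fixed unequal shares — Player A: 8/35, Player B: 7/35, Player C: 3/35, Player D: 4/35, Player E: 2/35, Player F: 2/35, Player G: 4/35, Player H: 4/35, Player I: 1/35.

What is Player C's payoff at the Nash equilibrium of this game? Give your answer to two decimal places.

132.57 dollars

Player j's private return per contributed unit is 7.5 × (j's share). Contributing is weakly dominant for j when that share is at least 1/7.5 = 0.1333, and contributing 0 is dominant otherwise.
Player A and Player B clear that bar, contributing 58 each; the remaining 7 contribute 0. Total contributed: 116.
Player C keeps 58 and receives 7.5 × 116 × 3/35 = 74.57 from the security fund, for a payoff of 132.57.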